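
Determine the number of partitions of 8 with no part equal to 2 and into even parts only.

2

Enumerating:
8
4, 4
Counting gives 2.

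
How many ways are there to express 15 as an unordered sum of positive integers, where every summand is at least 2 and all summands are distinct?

15

Listing the qualifying partitions of 15:
15
2 + 13
3 + 12
4 + 11
5 + 10
2 + 3 + 10
6 + 9
2 + 4 + 9
7 + 8
2 + 5 + 8
3 + 4 + 8
2 + 6 + 7
3 + 5 + 7
4 + 5 + 6
2 + 3 + 4 + 6
Counting gives 15.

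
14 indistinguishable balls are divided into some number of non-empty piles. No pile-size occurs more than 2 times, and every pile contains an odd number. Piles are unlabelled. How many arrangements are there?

Enumerating:
13+1
11+3
9+5
9+3+1+1
7+7
7+5+1+1
7+3+3+1
5+5+3+1

8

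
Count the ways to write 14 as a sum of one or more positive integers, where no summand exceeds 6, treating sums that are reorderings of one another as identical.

Systematic enumeration (by largest part, then next-largest, …) yields 90.

90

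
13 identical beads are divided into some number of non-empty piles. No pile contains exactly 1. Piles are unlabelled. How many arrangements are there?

They are:
13
11+2
10+3
9+4
9+2+2
8+5
8+3+2
7+6
7+4+2
7+3+3
7+2+2+2
6+5+2
6+4+3
6+3+2+2
5+5+3
5+4+4
5+4+2+2
5+3+3+2
5+2+2+2+2
4+4+3+2
4+3+3+3
4+3+2+2+2
3+3+3+2+2
3+2+2+2+2+2
That's 24 in total.

24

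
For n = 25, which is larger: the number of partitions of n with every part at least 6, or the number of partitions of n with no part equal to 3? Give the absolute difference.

939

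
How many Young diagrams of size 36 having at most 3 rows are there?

127

Systematic enumeration (by largest part, then next-largest, …) yields 127.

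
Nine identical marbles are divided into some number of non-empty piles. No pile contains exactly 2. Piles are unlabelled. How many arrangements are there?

They are:
9
1+8
1+1+7
3+6
1+1+1+6
4+5
1+3+5
1+1+1+1+5
1+4+4
1+1+3+4
1+1+1+1+1+4
3+3+3
1+1+1+3+3
1+1+1+1+1+1+3
1+1+1+1+1+1+1+1+1
Counting gives 15.

15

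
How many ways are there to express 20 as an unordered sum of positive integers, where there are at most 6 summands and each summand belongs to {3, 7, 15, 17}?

2

They are:
17, 3
7, 7, 3, 3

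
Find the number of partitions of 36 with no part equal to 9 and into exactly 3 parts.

95

Enumerating by decreasing first part gives 95 partitions in all.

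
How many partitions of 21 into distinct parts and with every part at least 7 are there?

5

Listing the qualifying partitions of 21:
21
14 + 7
13 + 8
12 + 9
11 + 10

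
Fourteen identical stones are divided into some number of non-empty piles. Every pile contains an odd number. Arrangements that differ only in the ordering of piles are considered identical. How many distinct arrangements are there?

22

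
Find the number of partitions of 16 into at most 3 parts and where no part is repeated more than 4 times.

30

A partial list (first 12 by largest part):
16
15 + 1
14 + 2
14 + 1 + 1
13 + 3
13 + 2 + 1
12 + 4
12 + 3 + 1
12 + 2 + 2
11 + 5
11 + 4 + 1
11 + 3 + 2
…and 18 more, for 30 total.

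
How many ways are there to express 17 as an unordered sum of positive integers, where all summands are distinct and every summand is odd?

The partitions of 17 that satisfy the conditions:
17
13+3+1
11+5+1
9+7+1
9+5+3

5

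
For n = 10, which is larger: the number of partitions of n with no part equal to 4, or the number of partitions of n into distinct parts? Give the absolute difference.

Partitions of 10 with no part equal to 4: 31.
Partitions of 10 into distinct parts: 10.
|31 − 10| = 21.

21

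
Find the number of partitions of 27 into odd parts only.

192

There are 192 such partitions.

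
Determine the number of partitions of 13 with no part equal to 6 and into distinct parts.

14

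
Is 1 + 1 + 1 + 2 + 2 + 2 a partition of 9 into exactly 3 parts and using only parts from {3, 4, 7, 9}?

No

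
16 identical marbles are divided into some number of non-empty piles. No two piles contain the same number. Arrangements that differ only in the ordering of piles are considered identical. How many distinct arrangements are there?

32

A partial list (first 12 by largest part):
16
15,1
14,2
13,3
13,2,1
12,4
12,3,1
11,5
11,4,1
11,3,2
10,6
10,5,1
…and 20 more, for 32 total.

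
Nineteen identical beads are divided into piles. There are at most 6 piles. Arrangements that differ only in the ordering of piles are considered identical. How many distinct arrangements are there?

Direct enumeration gives 235 partitions.

235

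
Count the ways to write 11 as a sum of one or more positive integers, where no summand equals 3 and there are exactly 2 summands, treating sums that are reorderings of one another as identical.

4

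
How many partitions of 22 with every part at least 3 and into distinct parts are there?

There are too many to list fully; the first 12 (by largest part) are:
22
3, 19
4, 18
5, 17
6, 16
7, 15
3, 4, 15
8, 14
3, 5, 14
9, 13
3, 6, 13
4, 5, 13
…and 16 more, for 28 total.

28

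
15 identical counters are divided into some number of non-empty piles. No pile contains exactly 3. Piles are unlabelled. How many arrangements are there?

99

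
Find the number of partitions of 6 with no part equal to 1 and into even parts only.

3

Listing the qualifying partitions of 6:
6
2 + 4
2 + 2 + 2
That's 3 in total.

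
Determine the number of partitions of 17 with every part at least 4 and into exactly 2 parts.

5

The partitions of 17 that satisfy the conditions:
13+4
12+5
11+6
10+7
9+8
That's 5 in total.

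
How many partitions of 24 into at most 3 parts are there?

61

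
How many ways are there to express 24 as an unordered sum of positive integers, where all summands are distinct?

A full systematic count gives 122.

122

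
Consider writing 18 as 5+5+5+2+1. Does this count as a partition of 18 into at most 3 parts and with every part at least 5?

The parts sum to 18, and the condition 'there are at most 3 summands' is violated.

No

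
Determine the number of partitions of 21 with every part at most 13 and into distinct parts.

57

A partial list (first 12 by largest part):
13+8
13+7+1
13+6+2
13+5+3
13+5+2+1
13+4+3+1
12+9
12+8+1
12+7+2
12+6+3
12+6+2+1
12+5+4
…and 45 more, for 57 total.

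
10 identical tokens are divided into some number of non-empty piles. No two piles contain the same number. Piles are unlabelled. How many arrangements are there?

10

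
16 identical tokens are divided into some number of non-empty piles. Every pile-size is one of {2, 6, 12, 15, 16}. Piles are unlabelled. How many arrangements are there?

The partitions of 16 that satisfy the conditions:
16
12+2+2
6+6+2+2
6+2+2+2+2+2
2+2+2+2+2+2+2+2

5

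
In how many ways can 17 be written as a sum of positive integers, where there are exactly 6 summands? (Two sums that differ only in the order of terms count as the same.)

There are too many to list fully; the first 12 (by largest part) are:
1, 1, 1, 1, 1, 12
1, 1, 1, 1, 2, 11
1, 1, 1, 1, 3, 10
1, 1, 1, 2, 2, 10
1, 1, 1, 1, 4, 9
1, 1, 1, 2, 3, 9
1, 1, 2, 2, 2, 9
1, 1, 1, 1, 5, 8
1, 1, 1, 2, 4, 8
1, 1, 1, 3, 3, 8
1, 1, 2, 2, 3, 8
1, 2, 2, 2, 2, 8
…and 32 more, for 44 total.

44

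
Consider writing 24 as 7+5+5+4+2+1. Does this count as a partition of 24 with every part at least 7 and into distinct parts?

No

The parts sum to 24, and the condition 'every summand is at least 7' is violated.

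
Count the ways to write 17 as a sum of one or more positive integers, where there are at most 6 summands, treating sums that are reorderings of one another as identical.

163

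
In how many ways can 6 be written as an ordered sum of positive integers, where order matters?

There are 5 gaps and each independently is a cut or not, giving 2^5 = 32.

32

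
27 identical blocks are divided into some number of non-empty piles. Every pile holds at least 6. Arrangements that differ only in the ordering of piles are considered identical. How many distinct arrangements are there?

Enumerating:
27
6, 21
7, 20
8, 19
9, 18
10, 17
11, 16
12, 15
6, 6, 15
13, 14
6, 7, 14
6, 8, 13
7, 7, 13
6, 9, 12
7, 8, 12
6, 10, 11
7, 9, 11
8, 8, 11
7, 10, 10
8, 9, 10
9, 9, 9
6, 6, 6, 9
6, 6, 7, 8
6, 7, 7, 7

24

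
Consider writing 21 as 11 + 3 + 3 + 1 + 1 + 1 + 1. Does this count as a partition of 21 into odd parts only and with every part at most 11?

Yes

The parts sum to 21, and the condition 'every summand is odd' holds; the condition 'no summand exceeds 11' holds.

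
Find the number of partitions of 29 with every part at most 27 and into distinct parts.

Enumerating by decreasing first part gives 254 partitions in all.

254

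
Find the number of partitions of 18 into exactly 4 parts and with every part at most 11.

40

There are too many to list fully; the first 12 (by largest part) are:
11, 5, 1, 1
11, 4, 2, 1
11, 3, 3, 1
11, 3, 2, 2
10, 6, 1, 1
10, 5, 2, 1
10, 4, 3, 1
10, 4, 2, 2
10, 3, 3, 2
9, 7, 1, 1
9, 6, 2, 1
9, 5, 3, 1
…and 28 more, for 40 total.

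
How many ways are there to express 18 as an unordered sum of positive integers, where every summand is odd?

46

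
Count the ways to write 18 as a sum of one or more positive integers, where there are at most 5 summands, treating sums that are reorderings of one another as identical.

141

Counting exhaustively, 141 partitions satisfy the conditions.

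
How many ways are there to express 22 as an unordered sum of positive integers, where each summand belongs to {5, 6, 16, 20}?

Enumerating:
6+16
5+5+6+6
Counting gives 2.

2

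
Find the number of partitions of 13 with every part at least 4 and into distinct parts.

4

They are:
13
9, 4
8, 5
7, 6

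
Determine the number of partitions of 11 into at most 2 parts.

6

They are:
11
1 + 10
2 + 9
3 + 8
4 + 7
5 + 6
That's 6 in total.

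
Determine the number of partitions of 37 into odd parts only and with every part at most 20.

Counting exhaustively, 667 partitions satisfy the conditions.

667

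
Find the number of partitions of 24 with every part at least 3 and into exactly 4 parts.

34

There are too many to list fully; the first 12 (by largest part) are:
15,3,3,3
14,4,3,3
13,5,3,3
13,4,4,3
12,6,3,3
12,5,4,3
12,4,4,4
11,7,3,3
11,6,4,3
11,5,5,3
11,5,4,4
10,8,3,3
…and 22 more, for 34 total.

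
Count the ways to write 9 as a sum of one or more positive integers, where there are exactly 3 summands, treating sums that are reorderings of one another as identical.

Listing the qualifying partitions of 9:
1, 1, 7
1, 2, 6
1, 3, 5
2, 2, 5
1, 4, 4
2, 3, 4
3, 3, 3

7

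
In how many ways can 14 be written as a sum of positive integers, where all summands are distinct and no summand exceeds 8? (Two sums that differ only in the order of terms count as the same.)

Listing the qualifying partitions of 14:
8+6
8+5+1
8+4+2
8+3+2+1
7+6+1
7+5+2
7+4+3
7+4+2+1
6+5+3
6+5+2+1
6+4+3+1
5+4+3+2
That's 12 in total.

12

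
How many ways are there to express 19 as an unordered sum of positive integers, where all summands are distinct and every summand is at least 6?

They are:
19
13,6
12,7
11,8
10,9

5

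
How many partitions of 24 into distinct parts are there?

122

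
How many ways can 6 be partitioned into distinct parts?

The partitions of 6 that satisfy the conditions:
6
5,1
4,2
3,2,1
That's 4 in total.

4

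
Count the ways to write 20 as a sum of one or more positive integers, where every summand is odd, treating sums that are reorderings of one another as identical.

64

There are too many to list fully; the first 12 (by largest part) are:
19, 1
17, 3
17, 1, 1, 1
15, 5
15, 3, 1, 1
15, 1, 1, 1, 1, 1
13, 7
13, 5, 1, 1
13, 3, 3, 1
13, 3, 1, 1, 1, 1
13, 1, 1, 1, 1, 1, 1, 1
11, 9
…and 52 more, for 64 total.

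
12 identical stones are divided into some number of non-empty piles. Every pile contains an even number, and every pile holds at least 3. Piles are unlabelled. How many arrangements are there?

They are:
12
8, 4
6, 6
4, 4, 4

4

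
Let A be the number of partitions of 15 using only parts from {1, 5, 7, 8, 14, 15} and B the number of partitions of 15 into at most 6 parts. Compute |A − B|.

98

Partitions of 15 using only parts from {1, 5, 7, 8, 14, 15}: 12.
Partitions of 15 into at most 6 parts: 110.
|12 − 110| = 98.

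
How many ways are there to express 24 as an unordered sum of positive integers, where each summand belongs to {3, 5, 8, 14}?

6

Enumerating:
5,5,14
8,8,8
3,5,8,8
3,3,5,5,8
3,3,3,5,5,5
3,3,3,3,3,3,3,3
Counting gives 6.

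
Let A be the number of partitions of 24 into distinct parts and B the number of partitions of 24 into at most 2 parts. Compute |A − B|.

109

Partitions of 24 into distinct parts: 122.
Partitions of 24 into at most 2 parts: 13.
|122 − 13| = 109.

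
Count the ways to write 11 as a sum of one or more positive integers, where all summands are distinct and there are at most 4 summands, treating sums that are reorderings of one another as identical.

Enumerating:
11
10 + 1
9 + 2
8 + 3
8 + 2 + 1
7 + 4
7 + 3 + 1
6 + 5
6 + 4 + 1
6 + 3 + 2
5 + 4 + 2
5 + 3 + 2 + 1

12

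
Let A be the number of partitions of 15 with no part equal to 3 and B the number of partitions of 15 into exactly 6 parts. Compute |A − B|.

73

Partitions of 15 with no part equal to 3: 99.
Partitions of 15 into exactly 6 parts: 26.
|99 − 26| = 73.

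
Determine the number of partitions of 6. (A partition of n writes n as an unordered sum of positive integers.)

The partitions of 6 that satisfy the conditions:
6
5+1
4+2
4+1+1
3+3
3+2+1
3+1+1+1
2+2+2
2+2+1+1
2+1+1+1+1
1+1+1+1+1+1

11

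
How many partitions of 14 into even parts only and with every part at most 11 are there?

13

They are:
10,4
10,2,2
8,6
8,4,2
8,2,2,2
6,6,2
6,4,4
6,4,2,2
6,2,2,2,2
4,4,4,2
4,4,2,2,2
4,2,2,2,2,2
2,2,2,2,2,2,2
That's 13 in total.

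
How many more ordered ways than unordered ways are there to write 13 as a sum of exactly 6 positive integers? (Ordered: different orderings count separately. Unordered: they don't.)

Compositions: C(12,5) = 792.
Unordered (partitions into 6 parts): 14.
Difference: 792 − 14 = 778.

778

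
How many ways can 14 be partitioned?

135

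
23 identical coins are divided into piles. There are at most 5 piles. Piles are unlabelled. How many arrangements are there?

Systematic enumeration (by largest part, then next-largest, …) yields 291.

291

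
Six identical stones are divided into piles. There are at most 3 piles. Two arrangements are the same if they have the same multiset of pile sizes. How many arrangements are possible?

7

Enumerating:
6
5 + 1
4 + 2
4 + 1 + 1
3 + 3
3 + 2 + 1
2 + 2 + 2
Counting gives 7.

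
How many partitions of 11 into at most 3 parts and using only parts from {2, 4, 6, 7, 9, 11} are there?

4

Enumerating:
11
9, 2
7, 4
7, 2, 2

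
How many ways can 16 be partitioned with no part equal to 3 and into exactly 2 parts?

7

Listing the qualifying partitions of 16:
15, 1
14, 2
12, 4
11, 5
10, 6
9, 7
8, 8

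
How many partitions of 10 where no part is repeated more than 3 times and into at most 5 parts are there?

There are too many to list fully; the first 12 (by largest part) are:
10
9 + 1
8 + 2
8 + 1 + 1
7 + 3
7 + 2 + 1
7 + 1 + 1 + 1
6 + 4
6 + 3 + 1
6 + 2 + 2
6 + 2 + 1 + 1
5 + 5
…and 16 more, for 28 total.

28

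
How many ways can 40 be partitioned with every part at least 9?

39

A partial list (first 12 by largest part):
40
31 + 9
30 + 10
29 + 11
28 + 12
27 + 13
26 + 14
25 + 15
24 + 16
23 + 17
22 + 18
22 + 9 + 9
…and 27 more, for 39 total.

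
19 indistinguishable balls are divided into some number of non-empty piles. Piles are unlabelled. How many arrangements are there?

490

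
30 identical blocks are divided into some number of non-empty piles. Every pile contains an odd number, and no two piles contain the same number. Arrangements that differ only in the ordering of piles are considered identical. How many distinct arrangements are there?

18

The partitions of 30 that satisfy the conditions:
29,1
27,3
25,5
23,7
21,9
21,5,3,1
19,11
19,7,3,1
17,13
17,9,3,1
17,7,5,1
15,11,3,1
15,9,5,1
15,7,5,3
13,11,5,1
13,9,7,1
13,9,5,3
11,9,7,3
That's 18 in total.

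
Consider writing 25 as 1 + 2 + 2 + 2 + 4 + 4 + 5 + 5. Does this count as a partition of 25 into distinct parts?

No

The parts sum to 25, and the condition 'all summands are distinct' is violated.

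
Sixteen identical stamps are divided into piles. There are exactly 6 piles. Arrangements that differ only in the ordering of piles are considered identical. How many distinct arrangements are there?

35

There are too many to list fully; the first 12 (by largest part) are:
11,1,1,1,1,1
10,2,1,1,1,1
9,3,1,1,1,1
9,2,2,1,1,1
8,4,1,1,1,1
8,3,2,1,1,1
8,2,2,2,1,1
7,5,1,1,1,1
7,4,2,1,1,1
7,3,3,1,1,1
7,3,2,2,1,1
7,2,2,2,2,1
…and 23 more, for 35 total.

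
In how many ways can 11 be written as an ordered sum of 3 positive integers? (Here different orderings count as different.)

45

A composition of 11 into 3 positive parts is chosen by placing 2 dividers among the 10 gaps between 11 units: C(10,2) = 45.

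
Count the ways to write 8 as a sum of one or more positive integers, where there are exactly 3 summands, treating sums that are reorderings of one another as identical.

The partitions of 8 that satisfy the conditions:
6, 1, 1
5, 2, 1
4, 3, 1
4, 2, 2
3, 3, 2

5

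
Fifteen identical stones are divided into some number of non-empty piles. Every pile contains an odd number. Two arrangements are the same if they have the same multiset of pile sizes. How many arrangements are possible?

27

A partial list (first 12 by largest part):
15
1 + 1 + 13
1 + 3 + 11
1 + 1 + 1 + 1 + 11
1 + 5 + 9
3 + 3 + 9
1 + 1 + 1 + 3 + 9
1 + 1 + 1 + 1 + 1 + 1 + 9
1 + 7 + 7
3 + 5 + 7
1 + 1 + 1 + 5 + 7
1 + 1 + 3 + 3 + 7
…and 15 more, for 27 total.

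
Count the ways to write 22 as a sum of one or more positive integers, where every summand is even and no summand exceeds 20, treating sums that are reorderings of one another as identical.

There are too many to list fully; the first 12 (by largest part) are:
2+20
4+18
2+2+18
6+16
2+4+16
2+2+2+16
8+14
2+6+14
4+4+14
2+2+4+14
2+2+2+2+14
10+12
…and 43 more, for 55 total.

55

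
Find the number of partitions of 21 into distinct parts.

Enumerating by decreasing first part gives 76 partitions in all.

76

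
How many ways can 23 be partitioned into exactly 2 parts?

Enumerating:
22+1
21+2
20+3
19+4
18+5
17+6
16+7
15+8
14+9
13+10
12+11

11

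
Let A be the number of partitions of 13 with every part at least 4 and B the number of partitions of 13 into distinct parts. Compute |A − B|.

Partitions of 13 with every part at least 4: 5.
Partitions of 13 into distinct parts: 18.
|5 − 18| = 13.

13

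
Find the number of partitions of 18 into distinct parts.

46

There are too many to list fully; the first 12 (by largest part) are:
18
17,1
16,2
15,3
15,2,1
14,4
14,3,1
13,5
13,4,1
13,3,2
12,6
12,5,1
…and 34 more, for 46 total.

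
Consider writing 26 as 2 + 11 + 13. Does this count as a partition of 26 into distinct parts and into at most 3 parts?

Yes

The parts sum to 26, and the condition 'all summands are distinct' holds; the condition 'there are at most 3 summands' holds.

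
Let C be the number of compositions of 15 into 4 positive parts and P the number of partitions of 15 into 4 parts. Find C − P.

337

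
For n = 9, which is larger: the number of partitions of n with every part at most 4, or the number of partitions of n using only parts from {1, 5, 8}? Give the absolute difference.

15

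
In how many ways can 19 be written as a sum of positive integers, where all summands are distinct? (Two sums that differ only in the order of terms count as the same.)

54

There are too many to list fully; the first 12 (by largest part) are:
19
18,1
17,2
16,3
16,2,1
15,4
15,3,1
14,5
14,4,1
14,3,2
13,6
13,5,1
…and 42 more, for 54 total.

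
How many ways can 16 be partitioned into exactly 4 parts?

34

A partial list (first 12 by largest part):
13,1,1,1
12,2,1,1
11,3,1,1
11,2,2,1
10,4,1,1
10,3,2,1
10,2,2,2
9,5,1,1
9,4,2,1
9,3,3,1
9,3,2,2
8,6,1,1
…and 22 more, for 34 total.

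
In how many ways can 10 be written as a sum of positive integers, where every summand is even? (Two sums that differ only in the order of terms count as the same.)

They are:
10
8, 2
6, 4
6, 2, 2
4, 4, 2
4, 2, 2, 2
2, 2, 2, 2, 2

7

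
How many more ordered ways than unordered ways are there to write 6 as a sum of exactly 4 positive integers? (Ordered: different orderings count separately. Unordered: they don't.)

8

Ordered (compositions into 4 parts): C(5,3) = 10.
Partitions of 6 into exactly 4 parts: 2.
Difference: 10 − 2 = 8.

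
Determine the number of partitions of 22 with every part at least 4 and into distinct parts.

They are:
22
18, 4
17, 5
16, 6
15, 7
14, 8
13, 9
13, 5, 4
12, 10
12, 6, 4
11, 7, 4
11, 6, 5
10, 8, 4
10, 7, 5
9, 8, 5
9, 7, 6
7, 6, 5, 4
That's 17 in total.

17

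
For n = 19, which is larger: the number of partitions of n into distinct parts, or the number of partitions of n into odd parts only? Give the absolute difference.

0

Partitions of 19 into distinct parts: 54.
Partitions of 19 into odd parts only: 54.
|54 − 54| = 0.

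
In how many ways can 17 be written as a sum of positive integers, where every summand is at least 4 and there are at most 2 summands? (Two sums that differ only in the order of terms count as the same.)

The partitions of 17 that satisfy the conditions:
17
13,4
12,5
11,6
10,7
9,8
That's 6 in total.

6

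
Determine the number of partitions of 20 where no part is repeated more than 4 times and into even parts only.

34

There are too many to list fully; the first 12 (by largest part) are:
20
18+2
16+4
16+2+2
14+6
14+4+2
14+2+2+2
12+8
12+6+2
12+4+4
12+4+2+2
12+2+2+2+2
…and 22 more, for 34 total.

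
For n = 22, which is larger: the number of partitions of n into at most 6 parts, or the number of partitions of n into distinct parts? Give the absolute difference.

302

Partitions of 22 into at most 6 parts: 391.
Partitions of 22 into distinct parts: 89.
|391 − 89| = 302.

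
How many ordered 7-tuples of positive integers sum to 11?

210

Equivalently, choose which 6 of the 10 gaps become plus signs: C(10,6) = 210.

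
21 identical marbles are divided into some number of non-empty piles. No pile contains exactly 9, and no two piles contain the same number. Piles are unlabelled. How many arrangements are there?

A partial list (first 12 by largest part):
21
20 + 1
19 + 2
18 + 3
18 + 2 + 1
17 + 4
17 + 3 + 1
16 + 5
16 + 4 + 1
16 + 3 + 2
15 + 6
15 + 5 + 1
…and 51 more, for 63 total.

63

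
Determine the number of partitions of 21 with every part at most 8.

Direct enumeration gives 525 partitions.

525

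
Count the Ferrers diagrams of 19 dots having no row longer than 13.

Systematic enumeration (by largest part, then next-largest, …) yields 471.

471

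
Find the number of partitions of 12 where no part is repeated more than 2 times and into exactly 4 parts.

They are:
8 + 2 + 1 + 1
7 + 3 + 1 + 1
7 + 2 + 2 + 1
6 + 4 + 1 + 1
6 + 3 + 2 + 1
5 + 5 + 1 + 1
5 + 4 + 2 + 1
5 + 3 + 3 + 1
5 + 3 + 2 + 2
4 + 4 + 3 + 1
4 + 4 + 2 + 2
4 + 3 + 3 + 2
That's 12 in total.

12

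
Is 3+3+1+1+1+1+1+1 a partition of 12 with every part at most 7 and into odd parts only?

Yes

The parts sum to 12, and the condition 'no summand exceeds 7' holds; the condition 'every summand is odd' holds.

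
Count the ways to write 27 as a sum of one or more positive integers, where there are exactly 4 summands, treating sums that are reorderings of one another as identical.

A full systematic count gives 150.

150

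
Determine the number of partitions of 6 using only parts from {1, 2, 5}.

5

The partitions of 6 that satisfy the conditions:
5+1
2+2+2
2+2+1+1
2+1+1+1+1
1+1+1+1+1+1
That's 5 in total.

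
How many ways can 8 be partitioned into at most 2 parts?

5

They are:
8
1+7
2+6
3+5
4+4
That's 5 in total.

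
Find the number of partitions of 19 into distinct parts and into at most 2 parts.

10

Enumerating:
19
1, 18
2, 17
3, 16
4, 15
5, 14
6, 13
7, 12
8, 11
9, 10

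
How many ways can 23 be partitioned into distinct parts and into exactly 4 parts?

39

There are too many to list fully; the first 12 (by largest part) are:
17,3,2,1
16,4,2,1
15,5,2,1
15,4,3,1
14,6,2,1
14,5,3,1
14,4,3,2
13,7,2,1
13,6,3,1
13,5,4,1
13,5,3,2
12,8,2,1
…and 27 more, for 39 total.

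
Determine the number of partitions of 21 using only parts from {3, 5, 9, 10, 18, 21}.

7

The partitions of 21 that satisfy the conditions:
21
3 + 18
3 + 3 + 5 + 10
3 + 9 + 9
3 + 3 + 3 + 3 + 9
3 + 3 + 5 + 5 + 5
3 + 3 + 3 + 3 + 3 + 3 + 3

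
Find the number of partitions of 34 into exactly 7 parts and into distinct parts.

11

They are:
13,6,5,4,3,2,1
12,7,5,4,3,2,1
11,8,5,4,3,2,1
11,7,6,4,3,2,1
10,9,5,4,3,2,1
10,8,6,4,3,2,1
10,7,6,5,3,2,1
9,8,7,4,3,2,1
9,8,6,5,3,2,1
9,7,6,5,4,2,1
8,7,6,5,4,3,1
That's 11 in total.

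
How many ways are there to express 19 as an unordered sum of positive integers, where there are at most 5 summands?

164

Direct enumeration gives 164 partitions.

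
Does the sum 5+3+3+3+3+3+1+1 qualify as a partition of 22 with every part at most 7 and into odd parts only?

Yes

The parts sum to 22, and the condition 'no summand exceeds 7' holds; the condition 'every summand is odd' holds.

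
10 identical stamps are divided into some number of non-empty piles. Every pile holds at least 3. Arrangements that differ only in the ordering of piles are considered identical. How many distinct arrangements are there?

Enumerating:
10
7, 3
6, 4
5, 5
4, 3, 3
That's 5 in total.

5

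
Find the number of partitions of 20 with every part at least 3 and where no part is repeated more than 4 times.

47

A partial list (first 12 by largest part):
20
3 + 17
4 + 16
5 + 15
6 + 14
3 + 3 + 14
7 + 13
3 + 4 + 13
8 + 12
3 + 5 + 12
4 + 4 + 12
9 + 11
…and 35 more, for 47 total.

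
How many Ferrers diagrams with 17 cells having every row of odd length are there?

38

A partial list (first 12 by largest part):
17
15, 1, 1
13, 3, 1
13, 1, 1, 1, 1
11, 5, 1
11, 3, 3
11, 3, 1, 1, 1
11, 1, 1, 1, 1, 1, 1
9, 7, 1
9, 5, 3
9, 5, 1, 1, 1
9, 3, 3, 1, 1
…and 26 more, for 38 total.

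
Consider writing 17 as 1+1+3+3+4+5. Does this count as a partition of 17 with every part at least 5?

The parts sum to 17, and the condition 'every summand is at least 5' is violated.

No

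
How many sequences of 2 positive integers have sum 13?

12

A composition of 13 into 2 positive parts is chosen by placing 1 dividers among the 12 gaps between 13 units: C(12,1) = 12.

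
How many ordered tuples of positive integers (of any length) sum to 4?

8

The number of compositions of n is 2^(n−1); here 2^3 = 8.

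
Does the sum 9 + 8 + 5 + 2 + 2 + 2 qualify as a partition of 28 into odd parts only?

No

The parts sum to 28, and the condition 'every summand is odd' is violated.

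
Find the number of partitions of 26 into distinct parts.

165

A full systematic count gives 165.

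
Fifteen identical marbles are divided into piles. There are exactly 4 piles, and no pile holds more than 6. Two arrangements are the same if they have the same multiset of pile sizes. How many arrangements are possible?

11

They are:
6 + 6 + 2 + 1
6 + 5 + 3 + 1
6 + 5 + 2 + 2
6 + 4 + 4 + 1
6 + 4 + 3 + 2
6 + 3 + 3 + 3
5 + 5 + 4 + 1
5 + 5 + 3 + 2
5 + 4 + 4 + 2
5 + 4 + 3 + 3
4 + 4 + 4 + 3
That's 11 in total.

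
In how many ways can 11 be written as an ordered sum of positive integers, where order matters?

The number of compositions of n is 2^(n−1); here 2^10 = 1024.

1024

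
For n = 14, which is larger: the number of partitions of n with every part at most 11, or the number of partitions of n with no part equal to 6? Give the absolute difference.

Partitions of 14 with every part at most 11: 131.
Partitions of 14 with no part equal to 6: 113.
|131 − 113| = 18.

18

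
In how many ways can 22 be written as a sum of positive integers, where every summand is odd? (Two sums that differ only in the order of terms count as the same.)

89

Enumerating by decreasing first part gives 89 partitions in all.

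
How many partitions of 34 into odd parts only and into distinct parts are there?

26

A partial list (first 12 by largest part):
33, 1
31, 3
29, 5
27, 7
25, 9
25, 5, 3, 1
23, 11
23, 7, 3, 1
21, 13
21, 9, 3, 1
21, 7, 5, 1
19, 15
…and 14 more, for 26 total.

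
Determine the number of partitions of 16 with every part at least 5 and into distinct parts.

Listing the qualifying partitions of 16:
16
5,11
6,10
7,9

4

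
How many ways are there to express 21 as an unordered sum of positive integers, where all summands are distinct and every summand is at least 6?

7

The partitions of 21 that satisfy the conditions:
21
15, 6
14, 7
13, 8
12, 9
11, 10
8, 7, 6
That's 7 in total.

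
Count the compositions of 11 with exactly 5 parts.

By stars and bars with positive parts, the count is C(10,4) = 210.

210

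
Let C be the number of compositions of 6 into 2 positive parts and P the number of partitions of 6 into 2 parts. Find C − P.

2

Compositions: C(5,1) = 5.
Unordered (partitions into 2 parts): 3.
Difference: 5 − 3 = 2.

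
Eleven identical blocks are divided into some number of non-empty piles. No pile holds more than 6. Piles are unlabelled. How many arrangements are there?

44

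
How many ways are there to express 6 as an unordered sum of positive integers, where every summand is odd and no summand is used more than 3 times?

The partitions of 6 that satisfy the conditions:
5 + 1
3 + 3
3 + 1 + 1 + 1
Counting gives 3.

3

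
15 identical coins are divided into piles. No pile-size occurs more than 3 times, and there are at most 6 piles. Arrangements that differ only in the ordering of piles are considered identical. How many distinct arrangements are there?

A full systematic count gives 98.

98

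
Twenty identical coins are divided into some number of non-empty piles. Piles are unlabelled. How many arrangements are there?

627

Direct enumeration gives 627 partitions.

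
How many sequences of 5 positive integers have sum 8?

A composition of 8 into 5 positive parts is chosen by placing 4 dividers among the 7 gaps between 8 units: C(7,4) = 35.

35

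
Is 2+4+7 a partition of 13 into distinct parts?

The parts sum to 13, and the condition 'all summands are distinct' holds.

Yes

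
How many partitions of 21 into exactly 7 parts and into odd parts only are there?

Listing the qualifying partitions of 21:
15+1+1+1+1+1+1
13+3+1+1+1+1+1
11+5+1+1+1+1+1
11+3+3+1+1+1+1
9+7+1+1+1+1+1
9+5+3+1+1+1+1
9+3+3+3+1+1+1
7+7+3+1+1+1+1
7+5+5+1+1+1+1
7+5+3+3+1+1+1
7+3+3+3+3+1+1
5+5+5+3+1+1+1
5+5+3+3+3+1+1
5+3+3+3+3+3+1
3+3+3+3+3+3+3

15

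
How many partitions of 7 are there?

15

Listing the qualifying partitions of 7:
7
6 + 1
5 + 2
5 + 1 + 1
4 + 3
4 + 2 + 1
4 + 1 + 1 + 1
3 + 3 + 1
3 + 2 + 2
3 + 2 + 1 + 1
3 + 1 + 1 + 1 + 1
2 + 2 + 2 + 1
2 + 2 + 1 + 1 + 1
2 + 1 + 1 + 1 + 1 + 1
1 + 1 + 1 + 1 + 1 + 1 + 1
That's 15 in total.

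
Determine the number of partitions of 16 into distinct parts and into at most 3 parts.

22

Enumerating:
16
15, 1
14, 2
13, 3
13, 2, 1
12, 4
12, 3, 1
11, 5
11, 4, 1
11, 3, 2
10, 6
10, 5, 1
10, 4, 2
9, 7
9, 6, 1
9, 5, 2
9, 4, 3
8, 7, 1
8, 6, 2
8, 5, 3
7, 6, 3
7, 5, 4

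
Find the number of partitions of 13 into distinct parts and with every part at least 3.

6

Enumerating:
13
10 + 3
9 + 4
8 + 5
7 + 6
6 + 4 + 3
Counting gives 6.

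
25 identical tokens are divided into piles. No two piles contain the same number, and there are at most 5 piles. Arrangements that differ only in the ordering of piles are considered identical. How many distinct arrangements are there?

137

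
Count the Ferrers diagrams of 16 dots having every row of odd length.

32

There are too many to list fully; the first 12 (by largest part) are:
15 + 1
13 + 3
13 + 1 + 1 + 1
11 + 5
11 + 3 + 1 + 1
11 + 1 + 1 + 1 + 1 + 1
9 + 7
9 + 5 + 1 + 1
9 + 3 + 3 + 1
9 + 3 + 1 + 1 + 1 + 1
9 + 1 + 1 + 1 + 1 + 1 + 1 + 1
7 + 7 + 1 + 1
…and 20 more, for 32 total.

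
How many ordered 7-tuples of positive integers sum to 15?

3003

A composition of 15 into 7 positive parts is chosen by placing 6 dividers among the 14 gaps between 15 units: C(14,6) = 3003.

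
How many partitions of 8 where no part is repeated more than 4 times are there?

19

Enumerating:
8
7+1
6+2
6+1+1
5+3
5+2+1
5+1+1+1
4+4
4+3+1
4+2+2
4+2+1+1
4+1+1+1+1
3+3+2
3+3+1+1
3+2+2+1
3+2+1+1+1
2+2+2+2
2+2+2+1+1
2+2+1+1+1+1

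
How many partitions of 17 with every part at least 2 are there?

There are too many to list fully; the first 12 (by largest part) are:
17
15, 2
14, 3
13, 4
13, 2, 2
12, 5
12, 3, 2
11, 6
11, 4, 2
11, 3, 3
11, 2, 2, 2
10, 7
…and 54 more, for 66 total.

66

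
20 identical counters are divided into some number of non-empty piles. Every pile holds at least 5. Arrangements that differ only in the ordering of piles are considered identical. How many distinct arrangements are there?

Listing the qualifying partitions of 20:
20
15 + 5
14 + 6
13 + 7
12 + 8
11 + 9
10 + 10
10 + 5 + 5
9 + 6 + 5
8 + 7 + 5
8 + 6 + 6
7 + 7 + 6
5 + 5 + 5 + 5
Counting gives 13.

13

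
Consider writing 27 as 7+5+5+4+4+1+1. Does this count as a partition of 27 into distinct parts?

No

The parts sum to 27, and the condition 'all summands are distinct' is violated.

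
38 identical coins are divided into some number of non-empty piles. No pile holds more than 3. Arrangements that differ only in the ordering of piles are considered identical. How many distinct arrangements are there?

140

There are 140 such partitions.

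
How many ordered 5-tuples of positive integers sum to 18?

2380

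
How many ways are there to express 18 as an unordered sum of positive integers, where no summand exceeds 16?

383

A full systematic count gives 383.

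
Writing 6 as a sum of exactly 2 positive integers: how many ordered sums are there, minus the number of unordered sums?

Ordered (compositions into 2 parts): C(5,1) = 5.
Unordered (partitions into 2 parts): 3.
Difference: 5 − 3 = 2.

2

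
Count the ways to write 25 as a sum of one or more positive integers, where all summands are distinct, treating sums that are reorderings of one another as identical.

142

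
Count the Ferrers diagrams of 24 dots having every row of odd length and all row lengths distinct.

11

Listing the qualifying partitions of 24:
23 + 1
21 + 3
19 + 5
17 + 7
15 + 9
15 + 5 + 3 + 1
13 + 11
13 + 7 + 3 + 1
11 + 9 + 3 + 1
11 + 7 + 5 + 1
9 + 7 + 5 + 3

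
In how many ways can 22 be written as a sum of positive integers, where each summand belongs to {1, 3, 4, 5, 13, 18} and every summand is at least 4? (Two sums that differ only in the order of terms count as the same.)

3

Enumerating:
18, 4
13, 5, 4
5, 5, 4, 4, 4
That's 3 in total.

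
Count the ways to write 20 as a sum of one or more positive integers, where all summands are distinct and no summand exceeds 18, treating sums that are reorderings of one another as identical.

62

A partial list (first 12 by largest part):
18+2
17+3
17+2+1
16+4
16+3+1
15+5
15+4+1
15+3+2
14+6
14+5+1
14+4+2
14+3+2+1
…and 50 more, for 62 total.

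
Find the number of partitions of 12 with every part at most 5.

There are too many to list fully; the first 12 (by largest part) are:
5, 5, 2
5, 5, 1, 1
5, 4, 3
5, 4, 2, 1
5, 4, 1, 1, 1
5, 3, 3, 1
5, 3, 2, 2
5, 3, 2, 1, 1
5, 3, 1, 1, 1, 1
5, 2, 2, 2, 1
5, 2, 2, 1, 1, 1
5, 2, 1, 1, 1, 1, 1
…and 35 more, for 47 total.

47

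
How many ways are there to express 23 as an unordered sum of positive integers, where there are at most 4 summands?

A full systematic count gives 150.

150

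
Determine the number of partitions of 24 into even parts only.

A full systematic count gives 77.

77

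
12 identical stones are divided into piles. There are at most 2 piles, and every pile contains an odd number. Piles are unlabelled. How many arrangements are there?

3

The partitions of 12 that satisfy the conditions:
11 + 1
9 + 3
7 + 5
That's 3 in total.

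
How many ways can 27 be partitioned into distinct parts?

Systematic enumeration (by largest part, then next-largest, …) yields 192.

192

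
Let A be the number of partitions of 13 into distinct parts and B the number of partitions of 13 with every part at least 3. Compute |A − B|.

Partitions of 13 into distinct parts: 18.
Partitions of 13 with every part at least 3: 10.
|18 − 10| = 8.

8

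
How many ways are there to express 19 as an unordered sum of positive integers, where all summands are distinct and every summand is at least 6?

5

Listing the qualifying partitions of 19:
19
6, 13
7, 12
8, 11
9, 10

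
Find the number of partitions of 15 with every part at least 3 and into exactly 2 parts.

5

They are:
12, 3
11, 4
10, 5
9, 6
8, 7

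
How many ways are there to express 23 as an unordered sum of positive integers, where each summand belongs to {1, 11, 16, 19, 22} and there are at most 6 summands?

3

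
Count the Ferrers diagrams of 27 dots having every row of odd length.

Systematic enumeration (by largest part, then next-largest, …) yields 192.

192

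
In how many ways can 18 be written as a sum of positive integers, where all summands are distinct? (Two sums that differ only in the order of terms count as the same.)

46

A partial list (first 12 by largest part):
18
17, 1
16, 2
15, 3
15, 2, 1
14, 4
14, 3, 1
13, 5
13, 4, 1
13, 3, 2
12, 6
12, 5, 1
…and 34 more, for 46 total.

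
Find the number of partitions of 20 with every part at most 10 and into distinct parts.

A partial list (first 12 by largest part):
10, 9, 1
10, 8, 2
10, 7, 3
10, 7, 2, 1
10, 6, 4
10, 6, 3, 1
10, 5, 4, 1
10, 5, 3, 2
10, 4, 3, 2, 1
9, 8, 3
9, 8, 2, 1
9, 7, 4
…and 19 more, for 31 total.

31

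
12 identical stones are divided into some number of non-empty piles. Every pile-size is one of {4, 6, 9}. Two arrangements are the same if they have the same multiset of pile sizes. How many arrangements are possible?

They are:
6 + 6
4 + 4 + 4

2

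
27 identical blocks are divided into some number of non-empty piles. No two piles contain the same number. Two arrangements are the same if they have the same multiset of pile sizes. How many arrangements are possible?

Direct enumeration gives 192 partitions.

192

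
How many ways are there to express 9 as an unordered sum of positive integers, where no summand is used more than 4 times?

25

They are:
9
8, 1
7, 2
7, 1, 1
6, 3
6, 2, 1
6, 1, 1, 1
5, 4
5, 3, 1
5, 2, 2
5, 2, 1, 1
5, 1, 1, 1, 1
4, 4, 1
4, 3, 2
4, 3, 1, 1
4, 2, 2, 1
4, 2, 1, 1, 1
3, 3, 3
3, 3, 2, 1
3, 3, 1, 1, 1
3, 2, 2, 2
3, 2, 2, 1, 1
3, 2, 1, 1, 1, 1
2, 2, 2, 2, 1
2, 2, 2, 1, 1, 1
Counting gives 25.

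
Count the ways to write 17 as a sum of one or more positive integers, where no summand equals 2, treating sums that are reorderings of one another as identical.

121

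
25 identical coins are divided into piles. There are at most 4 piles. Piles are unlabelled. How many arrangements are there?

185

Enumerating by decreasing first part gives 185 partitions in all.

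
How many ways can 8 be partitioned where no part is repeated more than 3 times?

16

The partitions of 8 that satisfy the conditions:
8
7, 1
6, 2
6, 1, 1
5, 3
5, 2, 1
5, 1, 1, 1
4, 4
4, 3, 1
4, 2, 2
4, 2, 1, 1
3, 3, 2
3, 3, 1, 1
3, 2, 2, 1
3, 2, 1, 1, 1
2, 2, 2, 1, 1
Counting gives 16.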